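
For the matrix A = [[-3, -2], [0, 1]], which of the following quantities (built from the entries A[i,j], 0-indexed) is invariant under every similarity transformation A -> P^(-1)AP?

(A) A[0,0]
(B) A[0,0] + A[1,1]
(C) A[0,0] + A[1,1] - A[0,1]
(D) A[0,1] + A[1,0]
B

A[0,0] + A[1,1] is the trace of A. By the cyclic property of the trace, tr(P^(-1)AP) = tr(APP^(-1)) = tr(A), so it is the same for every matrix similar to A.

The other combinations are not similarity invariants. For example, take P = [[1, 1], [1, 2]] (det P = 1), so P^(-1) = [[2, -1], [-1, 1]] and
B = P^(-1)AP = [[-11, -16], [6, 9]].
Evaluating each option on A and on B:
(A) A[0,0]: -3 for A, -11 for B -> changes
(B) A[0,0] + A[1,1]: -2 for A, -2 for B -> unchanged
(C) A[0,0] + A[1,1] - A[0,1]: 0 for A, 14 for B -> changes
(D) A[0,1] + A[1,0]: -2 for A, -10 for B -> changes

Only (B) A[0,0] + A[1,1] = -2 survives (and it does so for every P, not just this one), so it is the invariant.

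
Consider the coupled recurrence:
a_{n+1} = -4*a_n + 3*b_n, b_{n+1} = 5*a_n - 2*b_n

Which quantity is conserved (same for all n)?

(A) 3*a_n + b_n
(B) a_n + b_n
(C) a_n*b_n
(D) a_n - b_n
B

Replace a_n by a_{n+1} = -4*a_n + 3*b_n and b_n by b_{n+1} = 5*a_n - 2*b_n in each option and simplify:
(A) 3*a_n + b_n  ->  3*(-4*a_n + 3*b_n) + (5*a_n - 2*b_n) = -7*a_n + 7*b_n   [not conserved]
(B) a_n + b_n  ->  (-4*a_n + 3*b_n) + (5*a_n - 2*b_n) = a_n + b_n   [conserved]
(C) a_n*b_n  ->  (-4*a_n + 3*b_n)*(5*a_n - 2*b_n) = -20*a_n^2 + 23*a_n*b_n - 6*b_n^2   [not conserved]
(D) a_n - b_n  ->  (-4*a_n + 3*b_n) - (5*a_n - 2*b_n) = -9*a_n + 5*b_n   [not conserved]

Only (B) a_n + b_n returns to itself after one step, so it is the conserved quantity.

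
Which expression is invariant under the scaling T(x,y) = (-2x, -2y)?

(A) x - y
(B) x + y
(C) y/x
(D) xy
C

Under the uniform scaling T(x,y) = (-2x, -2y):
Substitute the transformed coordinates into each option and compare with the original:
(A) x - y  ->  (-2x) - (-2y) = -2x + 2y   [differs from x - y: not invariant]
(B) x + y  ->  (-2x) + (-2y) = -2x - 2y   [differs from x + y: not invariant]
(C) y/x  ->  (-2y)/(-2x) = y/x   [equals y/x: invariant]
(D) xy  ->  (-2x)(-2y) = 4xy   [differs from xy: not invariant]

Only option (C), y/x, is unchanged by the transformation.
The common factor -2 cancels in a ratio of coordinates, while sums, products and sums of squares pick up factors of -2 or 4.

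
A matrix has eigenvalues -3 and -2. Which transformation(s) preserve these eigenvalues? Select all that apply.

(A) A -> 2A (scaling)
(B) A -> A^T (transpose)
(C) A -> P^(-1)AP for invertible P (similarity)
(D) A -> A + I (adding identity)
B and C

Eigenvalues are preserved by:
1. Similarity transformations: A -> P^(-1)AP (same characteristic polynomial)
2. Transpose: A^T has the same eigenvalues as A

Eigenvalues are NOT preserved by:
- Adding identity: eigenvalues become -3+1, -2+1
- Scaling: eigenvalues become -6, -4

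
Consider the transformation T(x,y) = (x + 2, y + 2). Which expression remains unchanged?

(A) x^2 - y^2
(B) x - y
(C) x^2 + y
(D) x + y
B

An expression E(x,y) is invariant under T if E(T(x,y)) = E(x,y). Here T(x,y) = (x + 2, y + 2).
Substitute the transformed coordinates into each option and compare with the original:
(A) x^2 - y^2  ->  (x + 2)^2 - (y + 2)^2 = x^2 + 4x - y^2 - 4y   [differs from x^2 - y^2: not invariant]
(B) x - y  ->  (x + 2) - (y + 2) = x - y   [equals x - y: invariant]
(C) x^2 + y  ->  (x + 2)^2 + (y + 2) = x^2 + 4x + y + 6   [differs from x^2 + y: not invariant]
(D) x + y  ->  (x + 2) + (y + 2) = x + y + 4   [differs from x + y: not invariant]

Only option (B), x - y, is unchanged by the transformation.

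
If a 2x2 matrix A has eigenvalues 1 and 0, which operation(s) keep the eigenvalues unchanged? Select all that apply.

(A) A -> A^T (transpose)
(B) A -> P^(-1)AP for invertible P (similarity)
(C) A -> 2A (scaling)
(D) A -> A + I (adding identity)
A and B

Eigenvalues are preserved by:
1. Similarity transformations: A -> P^(-1)AP (same characteristic polynomial)
2. Transpose: A^T has the same eigenvalues as A

Eigenvalues are NOT preserved by:
- Adding identity: eigenvalues become 1+1, 0+1
- Scaling: eigenvalues become 2, 0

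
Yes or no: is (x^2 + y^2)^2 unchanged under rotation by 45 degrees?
Yes

Applying rotation by 45 degrees: x' = x*cos(45 degrees) - y*sin(45 degrees) = sqrt(2)x/2 - sqrt(2)y/2, y' = x*sin(45 degrees) + y*cos(45 degrees) = sqrt(2)x/2 + sqrt(2)y/2

Substituting into (x^2 + y^2)^2:
((sqrt(2)x/2 - sqrt(2)y/2)^2 + (sqrt(2)x/2 + sqrt(2)y/2)^2)^2
= x^4 + 2x^2y^2 + y^4 = (x^2 + y^2)^2

This equals the original expression (x^2 + y^2)^2, so it IS invariant.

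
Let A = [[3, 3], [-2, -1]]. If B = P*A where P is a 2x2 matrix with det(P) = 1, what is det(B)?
3

By the multiplicative property of determinants, det(B) = det(P*A) = det(P) * det(A) = det(A),
so the determinant is invariant under multiplication by any determinant-1 matrix; we just need det(A).

det(A) = (3)(-1) - (3)(-2) = -3 - (-6) = 3

Therefore det(B) = 1 * 3 = 3.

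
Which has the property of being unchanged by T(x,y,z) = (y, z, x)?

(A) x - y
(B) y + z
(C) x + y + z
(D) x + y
C

Apply T(x,y,z) = (y, z, x) to each option, i.e. replace (x, y, z) by the transformed coordinates.
Substitute the transformed coordinates into each option and compare with the original:
(A) x - y  ->  (y) - (z) = y - z   [differs from x - y: not invariant]
(B) y + z  ->  (z) + (x) = x + z   [differs from y + z: not invariant]
(C) x + y + z  ->  (y) + (z) + (x) = x + y + z   [equals x + y + z: invariant]
(D) x + y  ->  (y) + (z) = y + z   [differs from x + y: not invariant]

Only option (C), x + y + z, is unchanged by the transformation.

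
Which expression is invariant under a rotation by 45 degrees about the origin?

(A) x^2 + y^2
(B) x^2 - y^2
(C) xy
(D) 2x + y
A

A rotation by 45 degrees sends (x, y) to (sqrt(2)x/2 - sqrt(2)y/2, sqrt(2)x/2 + sqrt(2)y/2).
Substitute the transformed coordinates into each option and compare with the original:
(A) x^2 + y^2  ->  (sqrt(2)x/2 - sqrt(2)y/2)^2 + (sqrt(2)x/2 + sqrt(2)y/2)^2 = x^2 + y^2   [equals x^2 + y^2: invariant]
(B) x^2 - y^2  ->  (sqrt(2)x/2 - sqrt(2)y/2)^2 - (sqrt(2)x/2 + sqrt(2)y/2)^2 = -2xy   [differs from x^2 - y^2: not invariant]
(C) xy  ->  (sqrt(2)x/2 - sqrt(2)y/2)(sqrt(2)x/2 + sqrt(2)y/2) = x^2/2 - y^2/2   [differs from xy: not invariant]
(D) 2x + y  ->  2(sqrt(2)x/2 - sqrt(2)y/2) + (sqrt(2)x/2 + sqrt(2)y/2) = 3sqrt(2)x/2 - sqrt(2)y/2   [differs from 2x + y: not invariant]

Only option (A), x^2 + y^2, is unchanged by the transformation.
Geometrically, x^2 + y^2 is the squared distance from the origin, which every rotation about the origin preserves.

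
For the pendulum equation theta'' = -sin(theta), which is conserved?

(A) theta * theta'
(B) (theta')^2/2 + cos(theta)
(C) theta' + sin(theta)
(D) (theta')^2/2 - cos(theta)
D

A first integral I satisfies dI/dt = 0 along every solution. Differentiate each option and use the equation of motion:
(A) d/dt[theta * theta'] = (theta')^2 + theta theta'' = (theta')^2 - theta sin(theta), not identically 0
(B) d/dt[(theta')^2/2 + cos(theta)] = theta' theta'' - sin(theta) theta' = -2 theta' sin(theta), not identically 0
(C) d/dt[theta' + sin(theta)] = theta'' + cos(theta) theta' = -sin(theta) + theta' cos(theta), not identically 0
(D) d/dt[(theta')^2/2 - cos(theta)] = theta' theta'' + sin(theta) theta' = theta'(-sin(theta)) + theta' sin(theta) = 0

Only (D) has zero time-derivative. This is the total energy: kinetic (theta')^2/2 plus potential -cos(theta).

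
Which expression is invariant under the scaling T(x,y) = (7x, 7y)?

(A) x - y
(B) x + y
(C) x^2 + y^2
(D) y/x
D

Under the uniform scaling T(x,y) = (7x, 7y):
Substitute the transformed coordinates into each option and compare with the original:
(A) x - y  ->  (7x) - (7y) = 7x - 7y   [differs from x - y: not invariant]
(B) x + y  ->  (7x) + (7y) = 7x + 7y   [differs from x + y: not invariant]
(C) x^2 + y^2  ->  (7x)^2 + (7y)^2 = 49x^2 + 49y^2   [differs from x^2 + y^2: not invariant]
(D) y/x  ->  (7y)/(7x) = y/x   [equals y/x: invariant]

Only option (D), y/x, is unchanged by the transformation.
The common factor 7 cancels in a ratio of coordinates, while sums, products and sums of squares pick up factors of 7 or 49.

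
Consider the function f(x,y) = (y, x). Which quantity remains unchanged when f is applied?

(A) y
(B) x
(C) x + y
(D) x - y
C

For f(x,y) = (y, x):
After applying f: x' = y, y' = x. So x' + y' = y + x = x + y.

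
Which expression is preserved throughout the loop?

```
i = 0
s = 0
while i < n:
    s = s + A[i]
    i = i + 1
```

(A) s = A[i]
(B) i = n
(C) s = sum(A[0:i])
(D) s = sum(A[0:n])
C

A loop invariant must hold before the first iteration and be re-established by every execution of the body.

(C) s = sum(A[0:i]): Initially i = 0 and s = 0 = sum of the empty slice A[0:0]. If s = sum(A[0:i]) holds at the top of an iteration, the body sets s to sum(A[0:i]) + A[i] = sum(A[0:i+1]) and then i to i+1, so s = sum(A[0:i]) holds again. At exit i = n, giving s = sum(A[0:n]).

The other options fail:
(A) s = A[i]: after the first iteration s = A[0] but i = 1, so s = A[i] compares s with the wrong element (and fails in general).
(B) i = n: false initially (i = 0); it is the exit condition, not an invariant.
(D) s = sum(A[0:n]): false before the loop (s = 0, not the full sum) -- it only becomes true at exit.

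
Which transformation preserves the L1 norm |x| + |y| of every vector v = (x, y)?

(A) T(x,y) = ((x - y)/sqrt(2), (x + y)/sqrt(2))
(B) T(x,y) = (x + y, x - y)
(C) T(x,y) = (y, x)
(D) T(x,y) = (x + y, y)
C

A transformation preserves a norm if ||T(v)|| = ||v|| for every v; a single vector where the norm changes rules an option out.

(A) T(x,y) = ((x - y)/sqrt(2), (x + y)/sqrt(2)): v = (1, 0) has norm |1| + |0| = 1, but T(v) = (sqrt(2)/2, sqrt(2)/2) has norm sqrt(2) -- not preserved.
(B) T(x,y) = (x + y, x - y): v = (1, 0) has norm |1| + |0| = 1, but T(v) = (1, 1) has norm 2 -- not preserved.
(C) T(x,y) = (y, x): preserves the norm -- it only permutes the coordinates and/or flips signs, which leaves |x| + |y| unchanged.
(D) T(x,y) = (x + y, y): v = (0, 1) has norm |0| + |1| = 1, but T(v) = (1, 1) has norm 2 -- not preserved.

Therefore the answer is (C).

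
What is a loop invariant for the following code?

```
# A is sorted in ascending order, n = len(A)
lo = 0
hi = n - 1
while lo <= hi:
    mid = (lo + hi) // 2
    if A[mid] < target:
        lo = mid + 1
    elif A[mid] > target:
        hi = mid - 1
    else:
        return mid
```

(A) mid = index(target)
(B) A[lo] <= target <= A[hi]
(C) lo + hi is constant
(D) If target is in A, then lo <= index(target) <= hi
D

A loop invariant must hold before the first iteration and be re-established by every execution of the body.

(D) If target is in A, then lo <= index(target) <= hi: Before the loop [lo, hi] = [0, n-1] covers every index. When A[mid] < target, sortedness puts target strictly to the right of mid, so setting lo = mid + 1 keeps index(target) in [lo, hi]; symmetrically for hi = mid - 1. Hence 'if target is in A then lo <= index(target) <= hi' holds after every iteration, and when lo > hi it proves target is absent.

The other options fail:
(A) mid = index(target): mid is just the current probe; it equals index(target) only on the iteration that returns.
(B) A[lo] <= target <= A[hi]: fails when target is not in A (e.g. target < A[0] already violates it before the loop), so it is not maintained in general.
(C) lo + hi is constant: each iteration moves exactly one of lo, hi, so lo + hi changes (e.g. 0 + (n-1) becomes (mid+1) + (n-1)).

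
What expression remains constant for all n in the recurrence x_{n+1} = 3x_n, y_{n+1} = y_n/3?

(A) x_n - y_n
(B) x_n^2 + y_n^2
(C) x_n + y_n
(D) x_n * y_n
D

For the recurrence x_{n+1} = 3x_n, y_{n+1} = y_n/3:

x_{n+1} * y_{n+1} = (3x_n) * (y_n/3) = x_n * y_n
The product is conserved.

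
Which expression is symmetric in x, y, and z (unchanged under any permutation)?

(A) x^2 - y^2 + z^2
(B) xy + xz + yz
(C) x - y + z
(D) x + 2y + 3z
B

A symmetric expression is unchanged when the variables are permuted; here the transformation to test is the swap (x, y) -> (y, x).
A symmetric expression must survive every permutation; the single swap x <-> y already eliminates the distractors, and the keyed expression is also unchanged by x <-> z and y <-> z (each variable enters it in exactly the same way).
Substitute the transformed coordinates into each option and compare with the original:
(A) x^2 - y^2 + z^2  ->  (y)^2 - (x)^2 + z^2 = -x^2 + y^2 + z^2   [differs from x^2 - y^2 + z^2: not invariant]
(B) xy + xz + yz  ->  (y)(x) + (y)z + (x)z = xy + xz + yz   [equals xy + xz + yz: invariant]
(C) x - y + z  ->  (y) - (x) + z = -x + y + z   [differs from x - y + z: not invariant]
(D) x + 2y + 3z  ->  (y) + 2(x) + 3z = 2x + y + 3z   [differs from x + 2y + 3z: not invariant]

Only option (B), xy + xz + yz, is unchanged by the transformation.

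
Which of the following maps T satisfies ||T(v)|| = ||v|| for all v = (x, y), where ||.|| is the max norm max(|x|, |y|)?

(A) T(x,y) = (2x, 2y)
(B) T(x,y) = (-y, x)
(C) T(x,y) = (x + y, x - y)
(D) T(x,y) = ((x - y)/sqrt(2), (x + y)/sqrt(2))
B

A transformation preserves a norm if ||T(v)|| = ||v|| for every v; a single vector where the norm changes rules an option out.

(A) T(x,y) = (2x, 2y): v = (1, 0) has norm max(|1|, |0|) = 1, but T(v) = (2, 0) has norm 2 -- not preserved.
(B) T(x,y) = (-y, x): preserves the norm -- it only permutes the coordinates and/or flips signs, which leaves max(|x|, |y|) unchanged.
(C) T(x,y) = (x + y, x - y): v = (1, 1) has norm max(|1|, |1|) = 1, but T(v) = (2, 0) has norm 2 -- not preserved.
(D) T(x,y) = ((x - y)/sqrt(2), (x + y)/sqrt(2)): v = (1, 0) has norm max(|1|, |0|) = 1, but T(v) = (sqrt(2)/2, sqrt(2)/2) has norm sqrt(2)/2 -- not preserved.

Therefore the answer is (B).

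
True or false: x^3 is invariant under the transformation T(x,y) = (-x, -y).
False

Substitute T(x,y) = (-x, -y) into the expression and compare with the original.

Original: x^3
After applying T: (-x)^3 = -x^3

This differs from the original x^3 (difference: -2x^3), so the expression is NOT invariant.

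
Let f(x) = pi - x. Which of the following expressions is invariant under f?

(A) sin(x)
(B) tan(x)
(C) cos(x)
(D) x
A

For f(x) = pi - x:
sin(pi - x) = sin(x), so sine is invariant under this transformation.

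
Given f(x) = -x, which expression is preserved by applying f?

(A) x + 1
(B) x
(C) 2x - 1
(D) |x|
D

For f(x) = -x:
Applying f replaces x by -x. Since |-x| = |x|, the absolute value is unchanged by f, whereas x -> -x, 2x - 1 -> -2x - 1 and x + 1 -> -x + 1 all change.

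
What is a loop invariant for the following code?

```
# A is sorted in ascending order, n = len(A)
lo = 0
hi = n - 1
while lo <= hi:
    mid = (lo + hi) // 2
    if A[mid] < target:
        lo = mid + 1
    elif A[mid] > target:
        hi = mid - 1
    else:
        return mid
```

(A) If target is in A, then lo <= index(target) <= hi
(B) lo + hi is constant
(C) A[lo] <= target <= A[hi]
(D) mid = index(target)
A

A loop invariant must hold before the first iteration and be re-established by every execution of the body.

(A) If target is in A, then lo <= index(target) <= hi: Before the loop [lo, hi] = [0, n-1] covers every index. When A[mid] < target, sortedness puts target strictly to the right of mid, so setting lo = mid + 1 keeps index(target) in [lo, hi]; symmetrically for hi = mid - 1. Hence 'if target is in A then lo <= index(target) <= hi' holds after every iteration, and when lo > hi it proves target is absent.

The other options fail:
(B) lo + hi is constant: each iteration moves exactly one of lo, hi, so lo + hi changes (e.g. 0 + (n-1) becomes (mid+1) + (n-1)).
(C) A[lo] <= target <= A[hi]: fails when target is not in A (e.g. target < A[0] already violates it before the loop), so it is not maintained in general.
(D) mid = index(target): mid is just the current probe; it equals index(target) only on the iteration that returns.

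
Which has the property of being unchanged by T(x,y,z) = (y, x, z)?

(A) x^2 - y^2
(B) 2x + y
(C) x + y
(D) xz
C

Apply T(x,y,z) = (y, x, z) to each option, i.e. replace (x, y, z) by the transformed coordinates.
Substitute the transformed coordinates into each option and compare with the original:
(A) x^2 - y^2  ->  (y)^2 - (x)^2 = -x^2 + y^2   [differs from x^2 - y^2: not invariant]
(B) 2x + y  ->  2(y) + (x) = x + 2y   [differs from 2x + y: not invariant]
(C) x + y  ->  (y) + (x) = x + y   [equals x + y: invariant]
(D) xz  ->  (y)(z) = yz   [differs from xz: not invariant]

Only option (C), x + y, is unchanged by the transformation.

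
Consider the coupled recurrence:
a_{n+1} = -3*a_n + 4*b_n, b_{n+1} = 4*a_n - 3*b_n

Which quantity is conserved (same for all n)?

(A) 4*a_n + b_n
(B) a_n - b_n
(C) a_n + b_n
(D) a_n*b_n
C

Replace a_n by a_{n+1} = -3*a_n + 4*b_n and b_n by b_{n+1} = 4*a_n - 3*b_n in each option and simplify:
(A) 4*a_n + b_n  ->  4*(-3*a_n + 4*b_n) + (4*a_n - 3*b_n) = -8*a_n + 13*b_n   [not conserved]
(B) a_n - b_n  ->  (-3*a_n + 4*b_n) - (4*a_n - 3*b_n) = -7*a_n + 7*b_n   [not conserved]
(C) a_n + b_n  ->  (-3*a_n + 4*b_n) + (4*a_n - 3*b_n) = a_n + b_n   [conserved]
(D) a_n*b_n  ->  (-3*a_n + 4*b_n)*(4*a_n - 3*b_n) = -12*a_n^2 + 25*a_n*b_n - 12*b_n^2   [not conserved]

Only (C) a_n + b_n returns to itself after one step, so it is the conserved quantity.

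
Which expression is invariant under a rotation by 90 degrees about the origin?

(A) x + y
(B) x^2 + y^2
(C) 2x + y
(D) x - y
B

A rotation by 90 degrees sends (x, y) to (-y, x).
Substitute the transformed coordinates into each option and compare with the original:
(A) x + y  ->  (-y) + (x) = x - y   [differs from x + y: not invariant]
(B) x^2 + y^2  ->  (-y)^2 + (x)^2 = x^2 + y^2   [equals x^2 + y^2: invariant]
(C) 2x + y  ->  2(-y) + (x) = x - 2y   [differs from 2x + y: not invariant]
(D) x - y  ->  (-y) - (x) = -x - y   [differs from x - y: not invariant]

Only option (B), x^2 + y^2, is unchanged by the transformation.
Geometrically, x^2 + y^2 is the squared distance from the origin, which every rotation about the origin preserves.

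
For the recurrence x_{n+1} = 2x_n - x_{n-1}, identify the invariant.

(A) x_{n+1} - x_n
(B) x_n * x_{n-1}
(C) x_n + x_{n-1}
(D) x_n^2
A

For the recurrence x_{n+1} = 2x_n - x_{n-1}:

If x_{n+1} = 2x_n - x_{n-1}, then:
x_{n+1} - x_n = x_n - x_{n-1}
The first difference is constant throughout the sequence.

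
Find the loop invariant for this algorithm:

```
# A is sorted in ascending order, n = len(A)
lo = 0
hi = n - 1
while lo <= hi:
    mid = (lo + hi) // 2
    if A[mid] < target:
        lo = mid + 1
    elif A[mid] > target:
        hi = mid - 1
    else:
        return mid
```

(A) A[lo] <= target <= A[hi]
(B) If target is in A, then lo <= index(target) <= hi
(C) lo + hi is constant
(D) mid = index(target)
B

A loop invariant must hold before the first iteration and be re-established by every execution of the body.

(B) If target is in A, then lo <= index(target) <= hi: Before the loop [lo, hi] = [0, n-1] covers every index. When A[mid] < target, sortedness puts target strictly to the right of mid, so setting lo = mid + 1 keeps index(target) in [lo, hi]; symmetrically for hi = mid - 1. Hence 'if target is in A then lo <= index(target) <= hi' holds after every iteration, and when lo > hi it proves target is absent.

The other options fail:
(A) A[lo] <= target <= A[hi]: fails when target is not in A (e.g. target < A[0] already violates it before the loop), so it is not maintained in general.
(C) lo + hi is constant: each iteration moves exactly one of lo, hi, so lo + hi changes (e.g. 0 + (n-1) becomes (mid+1) + (n-1)).
(D) mid = index(target): mid is just the current probe; it equals index(target) only on the iteration that returns.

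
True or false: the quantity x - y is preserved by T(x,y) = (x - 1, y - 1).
True

Substitute T(x,y) = (x - 1, y - 1) into the expression and compare with the original.

Original: x - y
After applying T: (x - 1) - (y - 1) = x - y

This is identical to the original x - y, so the expression is invariant.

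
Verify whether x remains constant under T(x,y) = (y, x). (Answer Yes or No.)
No

Substitute T(x,y) = (y, x) into the expression and compare with the original.

Original: x
After applying T: (y) = y

This differs from the original x (difference: -x + y), so the expression is NOT invariant.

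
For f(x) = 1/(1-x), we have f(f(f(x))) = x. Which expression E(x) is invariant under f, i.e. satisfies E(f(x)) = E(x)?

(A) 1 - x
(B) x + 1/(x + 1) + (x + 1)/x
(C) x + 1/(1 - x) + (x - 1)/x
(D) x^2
C

Replace x by f(x) = 1/(1 - x) in each option and simplify. As a quick numerical cross-check, also compare E(3) with E(f(3)) = E(-1/2).

(A) 1 - x  ->  1 - (1/(1 - x)) = x/(x - 1); check: E(3) = -2 but E(-1/2) = 3/2.   [not invariant]
(B) x + 1/(x + 1) + (x + 1)/x  ->  (1/(1 - x)) + 1/((1/(1 - x)) + 1) + ((1/(1 - x)) + 1)/(1/(1 - x)) = (-x^3 + 6x^2 - 11x + 7)/(x^2 - 3x + 2); check: E(3) = 55/12 but E(-1/2) = 1/2.   [not invariant]
(C) x + 1/(1 - x) + (x - 1)/x  ->  (1/(1 - x)) + 1/(1 - (1/(1 - x))) + ((1/(1 - x)) - 1)/(1/(1 - x)), which simplifies back to x + 1/(1 - x) + (x - 1)/x; check: E(3) = 19/6, E(-1/2) = 19/6.   [invariant]
(D) x^2  ->  (1/(1 - x))^2 = (x - 1)^(-2); check: E(3) = 9 but E(-1/2) = 1/4.   [not invariant]

Only (C) is unchanged. Indeed f(f(x)) = 1/(1 - 1/(1-x)) = (1-x)/(-x) = (x-1)/x, so E(x) = x + f(x) + f(f(x)) is the sum over the whole 3-cycle; applying f just permutes the three terms cyclically (x -> f(x) -> f(f(x)) -> x), leaving the sum unchanged.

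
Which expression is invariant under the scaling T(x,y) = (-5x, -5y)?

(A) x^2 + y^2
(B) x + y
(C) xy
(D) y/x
D

Under the uniform scaling T(x,y) = (-5x, -5y):
Substitute the transformed coordinates into each option and compare with the original:
(A) x^2 + y^2  ->  (-5x)^2 + (-5y)^2 = 25x^2 + 25y^2   [differs from x^2 + y^2: not invariant]
(B) x + y  ->  (-5x) + (-5y) = -5x - 5y   [differs from x + y: not invariant]
(C) xy  ->  (-5x)(-5y) = 25xy   [differs from xy: not invariant]
(D) y/x  ->  (-5y)/(-5x) = y/x   [equals y/x: invariant]

Only option (D), y/x, is unchanged by the transformation.
The common factor -5 cancels in a ratio of coordinates, while sums, products and sums of squares pick up factors of -5 or 25.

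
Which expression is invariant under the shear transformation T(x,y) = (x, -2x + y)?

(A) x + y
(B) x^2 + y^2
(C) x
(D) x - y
C

Under the shear T(x,y) = (x, -2x + y):
Substitute the transformed coordinates into each option and compare with the original:
(A) x + y  ->  (x) + (-2x + y) = -x + y   [differs from x + y: not invariant]
(B) x^2 + y^2  ->  (x)^2 + (-2x + y)^2 = 5x^2 - 4xy + y^2   [differs from x^2 + y^2: not invariant]
(C) x  ->  (x) = x   [equals x: invariant]
(D) x - y  ->  (x) - (-2x + y) = 3x - y   [differs from x - y: not invariant]

Only option (C), x, is unchanged by the transformation.
A vertical shear moves points parallel to the y-axis, so the x-coordinate (and any function of x alone) is unchanged.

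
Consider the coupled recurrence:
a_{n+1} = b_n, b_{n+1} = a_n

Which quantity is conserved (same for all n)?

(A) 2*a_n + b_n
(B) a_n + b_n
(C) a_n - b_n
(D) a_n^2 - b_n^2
B

Replace a_n by a_{n+1} = b_n and b_n by b_{n+1} = a_n in each option and simplify:
(A) 2*a_n + b_n  ->  2*(b_n) + (a_n) = a_n + 2*b_n   [not conserved]
(B) a_n + b_n  ->  (b_n) + (a_n) = a_n + b_n   [conserved]
(C) a_n - b_n  ->  (b_n) - (a_n) = -a_n + b_n   [not conserved]
(D) a_n^2 - b_n^2  ->  (b_n)^2 - (a_n)^2 = -a_n^2 + b_n^2   [not conserved]

Only (B) a_n + b_n returns to itself after one step, so it is the conserved quantity.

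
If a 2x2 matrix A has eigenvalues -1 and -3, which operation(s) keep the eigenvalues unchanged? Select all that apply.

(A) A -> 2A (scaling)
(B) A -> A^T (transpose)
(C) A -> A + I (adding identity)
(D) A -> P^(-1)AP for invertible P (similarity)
B and D

Eigenvalues are preserved by:
1. Similarity transformations: A -> P^(-1)AP (same characteristic polynomial)
2. Transpose: A^T has the same eigenvalues as A

Eigenvalues are NOT preserved by:
- Adding identity: eigenvalues become -1+1, -3+1
- Scaling: eigenvalues become -2, -6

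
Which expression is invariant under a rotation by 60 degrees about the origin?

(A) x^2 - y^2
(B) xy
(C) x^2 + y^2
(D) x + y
C

A rotation by 60 degrees sends (x, y) to (x/2 - sqrt(3)y/2, sqrt(3)x/2 + y/2).
Substitute the transformed coordinates into each option and compare with the original:
(A) x^2 - y^2  ->  (x/2 - sqrt(3)y/2)^2 - (sqrt(3)x/2 + y/2)^2 = -x^2/2 - sqrt(3)xy + y^2/2   [differs from x^2 - y^2: not invariant]
(B) xy  ->  (x/2 - sqrt(3)y/2)(sqrt(3)x/2 + y/2) = sqrt(3)x^2/4 - xy/2 - sqrt(3)y^2/4   [differs from xy: not invariant]
(C) x^2 + y^2  ->  (x/2 - sqrt(3)y/2)^2 + (sqrt(3)x/2 + y/2)^2 = x^2 + y^2   [equals x^2 + y^2: invariant]
(D) x + y  ->  (x/2 - sqrt(3)y/2) + (sqrt(3)x/2 + y/2) = x/2 + sqrt(3)x/2 - sqrt(3)y/2 + y/2   [differs from x + y: not invariant]

Only option (C), x^2 + y^2, is unchanged by the transformation.
Geometrically, x^2 + y^2 is the squared distance from the origin, which every rotation about the origin preserves.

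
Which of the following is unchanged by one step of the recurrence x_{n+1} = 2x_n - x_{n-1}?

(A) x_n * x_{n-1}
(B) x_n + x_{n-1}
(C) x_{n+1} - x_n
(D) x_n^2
C

For the recurrence x_{n+1} = 2x_n - x_{n-1}:

If x_{n+1} = 2x_n - x_{n-1}, then:
x_{n+1} - x_n = x_n - x_{n-1}
The first difference is constant throughout the sequence.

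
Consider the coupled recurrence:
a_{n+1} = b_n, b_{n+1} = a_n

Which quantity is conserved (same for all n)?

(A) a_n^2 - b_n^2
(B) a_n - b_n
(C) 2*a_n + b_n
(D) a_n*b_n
D

Replace a_n by a_{n+1} = b_n and b_n by b_{n+1} = a_n in each option and simplify:
(A) a_n^2 - b_n^2  ->  (b_n)^2 - (a_n)^2 = -a_n^2 + b_n^2   [not conserved]
(B) a_n - b_n  ->  (b_n) - (a_n) = -a_n + b_n   [not conserved]
(C) 2*a_n + b_n  ->  2*(b_n) + (a_n) = a_n + 2*b_n   [not conserved]
(D) a_n*b_n  ->  (b_n)*(a_n) = a_n*b_n   [conserved]

Only (D) a_n*b_n returns to itself after one step, so it is the conserved quantity.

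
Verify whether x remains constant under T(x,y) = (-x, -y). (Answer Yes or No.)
No

Substitute T(x,y) = (-x, -y) into the expression and compare with the original.

Original: x
After applying T: (-x) = -x

This differs from the original x (difference: -2x), so the expression is NOT invariant.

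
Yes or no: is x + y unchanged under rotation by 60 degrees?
No

Applying rotation by 60 degrees: x' = x*cos(60 degrees) - y*sin(60 degrees) = x/2 - sqrt(3)y/2, y' = x*sin(60 degrees) + y*cos(60 degrees) = sqrt(3)x/2 + y/2

Substituting into x + y:
(x/2 - sqrt(3)y/2) + (sqrt(3)x/2 + y/2)
= x/2 + sqrt(3)x/2 - sqrt(3)y/2 + y/2

This differs from the original expression x + y, so it is NOT invariant.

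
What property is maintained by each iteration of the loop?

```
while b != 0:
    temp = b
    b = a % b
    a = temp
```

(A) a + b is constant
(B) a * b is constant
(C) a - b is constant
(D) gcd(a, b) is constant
D

A loop invariant must hold before the first iteration and be re-established by every execution of the body.

(D) gcd(a, b) is constant: One iteration replaces (a, b) by (b, a mod b). Since a mod b = a - q*b for an integer q, any common divisor of a and b divides b and a mod b, and conversely; hence gcd(b, a mod b) = gcd(a, b). For instance (17, 5) -> (5, 2) keeps gcd = 1. At exit b = 0 and a = gcd of the original inputs.

The other options fail:
(A) a + b is constant: e.g. (a, b) = (17, 5) -> (5, 2): the sum goes from 22 to 7.
(B) a * b is constant: e.g. (a, b) = (17, 5) -> (5, 2): the product goes from 85 to 10.
(C) a - b is constant: e.g. (a, b) = (17, 5) -> (5, 2): the difference goes from 12 to 3.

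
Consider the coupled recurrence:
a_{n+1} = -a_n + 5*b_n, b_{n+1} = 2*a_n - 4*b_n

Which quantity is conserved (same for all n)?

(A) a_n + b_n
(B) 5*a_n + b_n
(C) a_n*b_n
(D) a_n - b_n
A

Replace a_n by a_{n+1} = -a_n + 5*b_n and b_n by b_{n+1} = 2*a_n - 4*b_n in each option and simplify:
(A) a_n + b_n  ->  (-a_n + 5*b_n) + (2*a_n - 4*b_n) = a_n + b_n   [conserved]
(B) 5*a_n + b_n  ->  5*(-a_n + 5*b_n) + (2*a_n - 4*b_n) = -3*a_n + 21*b_n   [not conserved]
(C) a_n*b_n  ->  (-a_n + 5*b_n)*(2*a_n - 4*b_n) = -2*a_n^2 + 14*a_n*b_n - 20*b_n^2   [not conserved]
(D) a_n - b_n  ->  (-a_n + 5*b_n) - (2*a_n - 4*b_n) = -3*a_n + 9*b_n   [not conserved]

Only (A) a_n + b_n returns to itself after one step, so it is the conserved quantity.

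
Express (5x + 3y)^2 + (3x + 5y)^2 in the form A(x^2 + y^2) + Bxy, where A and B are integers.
34(x^2 + y^2) + 60xy

Expanding: (5x + 3y)^2 = 25x^2 + 30xy + 9y^2
(3x + 5y)^2 = 9x^2 + 30xy + 25y^2
Sum = (25+9)(x^2+y^2) + 60xy = 34(x^2 + y^2) + 60xy
This is symmetric in x and y.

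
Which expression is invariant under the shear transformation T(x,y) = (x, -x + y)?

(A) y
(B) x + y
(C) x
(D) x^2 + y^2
C

Under the shear T(x,y) = (x, -x + y):
Substitute the transformed coordinates into each option and compare with the original:
(A) y  ->  (-x + y) = -x + y   [differs from y: not invariant]
(B) x + y  ->  (x) + (-x + y) = y   [differs from x + y: not invariant]
(C) x  ->  (x) = x   [equals x: invariant]
(D) x^2 + y^2  ->  (x)^2 + (-x + y)^2 = 2x^2 - 2xy + y^2   [differs from x^2 + y^2: not invariant]

Only option (C), x, is unchanged by the transformation.
A vertical shear moves points parallel to the y-axis, so the x-coordinate (and any function of x alone) is unchanged.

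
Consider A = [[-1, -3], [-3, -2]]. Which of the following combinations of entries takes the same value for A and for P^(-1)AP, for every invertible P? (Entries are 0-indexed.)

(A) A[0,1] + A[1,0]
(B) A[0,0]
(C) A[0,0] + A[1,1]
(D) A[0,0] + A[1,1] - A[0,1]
C

A[0,0] + A[1,1] is the trace of A. By the cyclic property of the trace, tr(P^(-1)AP) = tr(APP^(-1)) = tr(A), so it is the same for every matrix similar to A.

The other combinations are not similarity invariants. For example, take P = [[1, 1], [0, 1]] (det P = 1), so P^(-1) = [[1, -1], [0, 1]] and
B = P^(-1)AP = [[2, 1], [-3, -5]].
Evaluating each option on A and on B:
(A) A[0,1] + A[1,0]: -6 for A, -2 for B -> changes
(B) A[0,0]: -1 for A, 2 for B -> changes
(C) A[0,0] + A[1,1]: -3 for A, -3 for B -> unchanged
(D) A[0,0] + A[1,1] - A[0,1]: 0 for A, -4 for B -> changes

Only (C) A[0,0] + A[1,1] = -3 survives (and it does so for every P, not just this one), so it is the invariant.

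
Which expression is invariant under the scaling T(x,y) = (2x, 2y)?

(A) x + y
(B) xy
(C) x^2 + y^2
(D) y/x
D

Under the uniform scaling T(x,y) = (2x, 2y):
Substitute the transformed coordinates into each option and compare with the original:
(A) x + y  ->  (2x) + (2y) = 2x + 2y   [differs from x + y: not invariant]
(B) xy  ->  (2x)(2y) = 4xy   [differs from xy: not invariant]
(C) x^2 + y^2  ->  (2x)^2 + (2y)^2 = 4x^2 + 4y^2   [differs from x^2 + y^2: not invariant]
(D) y/x  ->  (2y)/(2x) = y/x   [equals y/x: invariant]

Only option (D), y/x, is unchanged by the transformation.
The common factor 2 cancels in a ratio of coordinates, while sums, products and sums of squares pick up factors of 2 or 4.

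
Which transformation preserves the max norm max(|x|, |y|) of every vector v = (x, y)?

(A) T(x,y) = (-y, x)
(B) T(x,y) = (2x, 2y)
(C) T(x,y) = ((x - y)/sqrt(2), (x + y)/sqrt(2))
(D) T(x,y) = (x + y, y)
A

A transformation preserves a norm if ||T(v)|| = ||v|| for every v; a single vector where the norm changes rules an option out.

(A) T(x,y) = (-y, x): preserves the norm -- it only permutes the coordinates and/or flips signs, which leaves max(|x|, |y|) unchanged.
(B) T(x,y) = (2x, 2y): v = (1, 0) has norm max(|1|, |0|) = 1, but T(v) = (2, 0) has norm 2 -- not preserved.
(C) T(x,y) = ((x - y)/sqrt(2), (x + y)/sqrt(2)): v = (1, 0) has norm max(|1|, |0|) = 1, but T(v) = (sqrt(2)/2, sqrt(2)/2) has norm sqrt(2)/2 -- not preserved.
(D) T(x,y) = (x + y, y): v = (1, 1) has norm max(|1|, |1|) = 1, but T(v) = (2, 1) has norm 2 -- not preserved.

Therefore the answer is (A).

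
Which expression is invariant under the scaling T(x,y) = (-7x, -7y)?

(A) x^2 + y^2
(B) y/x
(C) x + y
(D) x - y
B

Under the uniform scaling T(x,y) = (-7x, -7y):
Substitute the transformed coordinates into each option and compare with the original:
(A) x^2 + y^2  ->  (-7x)^2 + (-7y)^2 = 49x^2 + 49y^2   [differs from x^2 + y^2: not invariant]
(B) y/x  ->  (-7y)/(-7x) = y/x   [equals y/x: invariant]
(C) x + y  ->  (-7x) + (-7y) = -7x - 7y   [differs from x + y: not invariant]
(D) x - y  ->  (-7x) - (-7y) = -7x + 7y   [differs from x - y: not invariant]

Only option (B), y/x, is unchanged by the transformation.
The common factor -7 cancels in a ratio of coordinates, while sums, products and sums of squares pick up factors of -7 or 49.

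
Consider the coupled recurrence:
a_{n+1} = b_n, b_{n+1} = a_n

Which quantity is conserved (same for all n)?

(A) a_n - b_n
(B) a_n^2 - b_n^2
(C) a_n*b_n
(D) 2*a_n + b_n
C

Replace a_n by a_{n+1} = b_n and b_n by b_{n+1} = a_n in each option and simplify:
(A) a_n - b_n  ->  (b_n) - (a_n) = -a_n + b_n   [not conserved]
(B) a_n^2 - b_n^2  ->  (b_n)^2 - (a_n)^2 = -a_n^2 + b_n^2   [not conserved]
(C) a_n*b_n  ->  (b_n)*(a_n) = a_n*b_n   [conserved]
(D) 2*a_n + b_n  ->  2*(b_n) + (a_n) = a_n + 2*b_n   [not conserved]

Only (C) a_n*b_n returns to itself after one step, so it is the conserved quantity.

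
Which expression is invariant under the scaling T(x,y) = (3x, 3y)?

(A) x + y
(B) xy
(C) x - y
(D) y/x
D

Under the uniform scaling T(x,y) = (3x, 3y):
Substitute the transformed coordinates into each option and compare with the original:
(A) x + y  ->  (3x) + (3y) = 3x + 3y   [differs from x + y: not invariant]
(B) xy  ->  (3x)(3y) = 9xy   [differs from xy: not invariant]
(C) x - y  ->  (3x) - (3y) = 3x - 3y   [differs from x - y: not invariant]
(D) y/x  ->  (3y)/(3x) = y/x   [equals y/x: invariant]

Only option (D), y/x, is unchanged by the transformation.
The common factor 3 cancels in a ratio of coordinates, while sums, products and sums of squares pick up factors of 3 or 9.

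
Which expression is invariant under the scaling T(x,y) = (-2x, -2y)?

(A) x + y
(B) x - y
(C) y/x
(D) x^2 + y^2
C

Under the uniform scaling T(x,y) = (-2x, -2y):
Substitute the transformed coordinates into each option and compare with the original:
(A) x + y  ->  (-2x) + (-2y) = -2x - 2y   [differs from x + y: not invariant]
(B) x - y  ->  (-2x) - (-2y) = -2x + 2y   [differs from x - y: not invariant]
(C) y/x  ->  (-2y)/(-2x) = y/x   [equals y/x: invariant]
(D) x^2 + y^2  ->  (-2x)^2 + (-2y)^2 = 4x^2 + 4y^2   [differs from x^2 + y^2: not invariant]

Only option (C), y/x, is unchanged by the transformation.
The common factor -2 cancels in a ratio of coordinates, while sums, products and sums of squares pick up factors of -2 or 4.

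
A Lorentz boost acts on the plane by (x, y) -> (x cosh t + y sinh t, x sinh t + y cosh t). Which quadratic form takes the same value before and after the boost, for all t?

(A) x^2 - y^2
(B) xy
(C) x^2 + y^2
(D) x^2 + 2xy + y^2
A

Write x' = x cosh t + y sinh t, y' = x sinh t + y cosh t and substitute into each option:
(A) x^2 - y^2: (x cosh t + y sinh t)^2 - (x sinh t + y cosh t)^2 = x^2(cosh^2 t - sinh^2 t) + 2xy(cosh t sinh t - sinh t cosh t) + y^2(sinh^2 t - cosh^2 t) = x^2 - y^2   [invariant, using cosh^2 t - sinh^2 t = 1]
(B) xy: (x cosh t + y sinh t)(x sinh t + y cosh t) = xy(cosh^2 t + sinh^2 t) + (x^2 + y^2) sinh t cosh t = xy cosh 2t + (x^2 + y^2)(sinh 2t)/2   [not invariant for t != 0]
(C) x^2 + y^2: (x cosh t + y sinh t)^2 + (x sinh t + y cosh t)^2 = (x^2 + y^2)(cosh^2 t + sinh^2 t) + 4xy sinh t cosh t = (x^2 + y^2) cosh 2t + 2xy sinh 2t   [not invariant for t != 0]
(D) x^2 + 2xy + y^2: (x' + y')^2 with x' + y' = (x + y)(cosh t + sinh t) = (x + y)e^t, so it becomes (x + y)^2 e^(2t)   [not invariant for t != 0]

Only (A) x^2 - y^2 is unchanged; it is the Minkowski form preserved by Lorentz boosts, just as x^2 + y^2 is preserved by ordinary rotations.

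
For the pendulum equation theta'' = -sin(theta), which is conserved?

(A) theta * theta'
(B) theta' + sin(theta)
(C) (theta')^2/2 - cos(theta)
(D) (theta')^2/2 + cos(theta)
C

A first integral I satisfies dI/dt = 0 along every solution. Differentiate each option and use the equation of motion:
(A) d/dt[theta * theta'] = (theta')^2 + theta theta'' = (theta')^2 - theta sin(theta), not identically 0
(B) d/dt[theta' + sin(theta)] = theta'' + cos(theta) theta' = -sin(theta) + theta' cos(theta), not identically 0
(C) d/dt[(theta')^2/2 - cos(theta)] = theta' theta'' + sin(theta) theta' = theta'(-sin(theta)) + theta' sin(theta) = 0
(D) d/dt[(theta')^2/2 + cos(theta)] = theta' theta'' - sin(theta) theta' = -2 theta' sin(theta), not identically 0

Only (C) has zero time-derivative. This is the total energy: kinetic (theta')^2/2 plus potential -cos(theta).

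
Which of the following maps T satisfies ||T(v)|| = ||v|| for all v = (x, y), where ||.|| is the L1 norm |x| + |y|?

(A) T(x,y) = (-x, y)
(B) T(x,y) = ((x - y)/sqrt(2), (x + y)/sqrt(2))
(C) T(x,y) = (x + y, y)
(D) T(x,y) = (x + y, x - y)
A

A transformation preserves a norm if ||T(v)|| = ||v|| for every v; a single vector where the norm changes rules an option out.

(A) T(x,y) = (-x, y): preserves the norm -- it only permutes the coordinates and/or flips signs, which leaves |x| + |y| unchanged.
(B) T(x,y) = ((x - y)/sqrt(2), (x + y)/sqrt(2)): v = (1, 0) has norm |1| + |0| = 1, but T(v) = (sqrt(2)/2, sqrt(2)/2) has norm sqrt(2) -- not preserved.
(C) T(x,y) = (x + y, y): v = (0, 1) has norm |0| + |1| = 1, but T(v) = (1, 1) has norm 2 -- not preserved.
(D) T(x,y) = (x + y, x - y): v = (1, 0) has norm |1| + |0| = 1, but T(v) = (1, 1) has norm 2 -- not preserved.

Therefore the answer is (A).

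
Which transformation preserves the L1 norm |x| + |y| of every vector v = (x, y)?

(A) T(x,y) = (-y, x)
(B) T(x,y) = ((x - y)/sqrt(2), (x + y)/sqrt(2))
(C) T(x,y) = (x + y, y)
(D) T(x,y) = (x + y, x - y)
A

A transformation preserves a norm if ||T(v)|| = ||v|| for every v; a single vector where the norm changes rules an option out.

(A) T(x,y) = (-y, x): preserves the norm -- it only permutes the coordinates and/or flips signs, which leaves |x| + |y| unchanged.
(B) T(x,y) = ((x - y)/sqrt(2), (x + y)/sqrt(2)): v = (1, 0) has norm |1| + |0| = 1, but T(v) = (sqrt(2)/2, sqrt(2)/2) has norm sqrt(2) -- not preserved.
(C) T(x,y) = (x + y, y): v = (0, 1) has norm |0| + |1| = 1, but T(v) = (1, 1) has norm 2 -- not preserved.
(D) T(x,y) = (x + y, x - y): v = (1, 0) has norm |1| + |0| = 1, but T(v) = (1, 1) has norm 2 -- not preserved.

Therefore the answer is (A).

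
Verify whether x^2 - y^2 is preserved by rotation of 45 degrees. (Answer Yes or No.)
No

Applying rotation by 45 degrees: x' = x*cos(45 degrees) - y*sin(45 degrees) = sqrt(2)x/2 - sqrt(2)y/2, y' = x*sin(45 degrees) + y*cos(45 degrees) = sqrt(2)x/2 + sqrt(2)y/2

Substituting into x^2 - y^2:
(sqrt(2)x/2 - sqrt(2)y/2)^2 - (sqrt(2)x/2 + sqrt(2)y/2)^2
= -2xy

This differs from the original expression x^2 - y^2, so it is NOT invariant.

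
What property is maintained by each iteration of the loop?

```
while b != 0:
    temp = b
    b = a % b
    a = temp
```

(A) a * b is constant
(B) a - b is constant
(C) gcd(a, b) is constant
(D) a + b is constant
C

A loop invariant must hold before the first iteration and be re-established by every execution of the body.

(C) gcd(a, b) is constant: One iteration replaces (a, b) by (b, a mod b). Since a mod b = a - q*b for an integer q, any common divisor of a and b divides b and a mod b, and conversely; hence gcd(b, a mod b) = gcd(a, b). For instance (25, 9) -> (9, 7) keeps gcd = 1. At exit b = 0 and a = gcd of the original inputs.

The other options fail:
(A) a * b is constant: e.g. (a, b) = (25, 9) -> (9, 7): the product goes from 225 to 63.
(B) a - b is constant: e.g. (a, b) = (25, 9) -> (9, 7): the difference goes from 16 to 2.
(D) a + b is constant: e.g. (a, b) = (25, 9) -> (9, 7): the sum goes from 34 to 16.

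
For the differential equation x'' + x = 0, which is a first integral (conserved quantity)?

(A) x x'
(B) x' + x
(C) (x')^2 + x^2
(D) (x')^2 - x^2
C

A first integral I satisfies dI/dt = 0 along every solution. Differentiate each option and use the equation of motion:
(A) d/dt[x x'] = (x')^2 + x x'' = (x')^2 - x^2, not identically 0
(B) d/dt[x' + x] = x'' + x' = -x + x', not identically 0
(C) d/dt[(x')^2 + x^2] = 2x'x'' + 2x x' = 2x'(-x) + 2x x' = 0
(D) d/dt[(x')^2 - x^2] = 2x'x'' - 2x x' = -4x x', not identically 0

Only (C) has zero time-derivative. So the energy-like quantity (x')^2 + x^2 is the first integral.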